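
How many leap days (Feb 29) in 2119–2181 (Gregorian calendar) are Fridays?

2

Leap years in 2119–2181: 16 of them.
Feb 29 weekday advances by 5 (mod 7) from one leap year to the next four years later (or differs when a century non-leap intervenes).
Leap-day weekdays: 2120:Thu 2124:Tue 2128:Sun 2132:Fri✓ 2136:Wed 2140:Mon 2144:Sat 2148:Thu 2152:Tue 2156:Sun 2160:Fri✓ 2164:Wed 2168:Mon 2172:Sat 2176:Thu 2180:Tue
Friday: 2132, 2160 → 2.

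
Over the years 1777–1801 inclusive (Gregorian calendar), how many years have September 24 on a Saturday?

3

Track September 24's weekday year by year (advancing +1, or +2 across a Feb 29):
  1777: Wed  1778: Thu (+1)  1779: Fri (+1)  1780: Sun (+2)  1781: Mon (+1)
  1782: Tue (+1)  1783: Wed (+1)  1784: Fri (+2)  1785: Sat (+1) ✓  1786: Sun (+1)
  1787: Mon (+1)  1788: Wed (+2)  1789: Thu (+1)  1790: Fri (+1)  1791: Sat (+1) ✓
  1792: Mon (+2)  1793: Tue (+1)  1794: Wed (+1)  1795: Thu (+1)  1796: Sat (+2) ✓
  1797: Sun (+1)  1798: Mon (+1)  1799: Tue (+1)  1800: Wed (+1)  1801: Thu (+1)
Saturday years: 1785, 1791, 1796 — 3 in total.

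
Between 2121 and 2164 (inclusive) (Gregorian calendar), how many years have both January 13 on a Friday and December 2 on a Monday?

0

Check each year's weekday for January 13 and December 2:
  2121: Mon/Tue  2122: Tue/Wed  2123: Wed/Thu  2124: Thu/Sat  2125: Sat/Sun  2126: Sun/Mon  2127: Mon/Tue  2128: Tue/Thu  2129: Thu/Fri  2130: Fri/Sat  2131: Sat/Sun  2132: Sun/Tue  2133: Tue/Wed  2134: Wed/Thu  …(16 more)…  2151: Wed/Thu  2152: Thu/Sat  2153: Sat/Sun  2154: Sun/Mon  2155: Mon/Tue  2156: Tue/Thu  2157: Thu/Fri  2158: Fri/Sat  2159: Sat/Sun  2160: Sun/Tue  2161: Tue/Wed  2162: Wed/Thu  2163: Thu/Fri  2164: Fri/Sun
Both conditions hold in: no year — 0.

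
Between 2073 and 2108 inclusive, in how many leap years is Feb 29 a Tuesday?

1

Leap years in 2073–2108: 8 of them.
Feb 29 weekday advances by 5 (mod 7) from one leap year to the next four years later (or differs when a century non-leap intervenes).
Leap-day weekdays: 2076:Sat 2080:Thu 2084:Tue✓ 2088:Sun 2092:Fri 2096:Wed 2104:Fri 2108:Wed
Tuesday: 2084 → 1.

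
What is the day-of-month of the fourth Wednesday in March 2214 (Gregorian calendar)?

23

March 1, 2214 is a Tuesday, so the first Wednesday is the 2nd.
The fourth Wednesday is 2 + 21 = 23.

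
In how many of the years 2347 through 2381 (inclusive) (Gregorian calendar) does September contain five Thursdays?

10

September has 30 days; it has five Thursdays when Thursday falls among the first (month-length − 28) days — i.e. when September 1 is one of Thursday/Wednesday.
September 1 by year: 2347:Mon 2348:Wed✓ 2349:Thu✓ 2350:Fri 2351:Sat 2352:Mon 2353:Tue 2354:Wed✓ 2355:Thu✓ 2356:Sat 2357:Sun 2358:Mon 2359:Tue 2360:Thu✓ 2361:Fri …(5 more)… 2367:Fri 2368:Sun 2369:Mon 2370:Tue 2371:Wed✓ 2372:Fri 2373:Sat 2374:Sun 2375:Mon 2376:Wed✓ 2377:Thu✓ 2378:Fri 2379:Sat 2380:Mon 2381:Tue
Years with five Thursdays: 2348, 2349, 2354, 2355, 2360, 2365, 2366, 2371, 2376, 2377 → 10.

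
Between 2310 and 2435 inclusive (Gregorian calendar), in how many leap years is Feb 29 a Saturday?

Leap years in 2310–2435: 31 of them.
Feb 29 weekday advances by 5 (mod 7) from one leap year to the next four years later (or differs when a century non-leap intervenes).
Leap-day weekdays: 2312:Thu 2316:Tue 2320:Sun 2324:Fri 2328:Wed 2332:Mon 2336:Sat✓ 2340:Thu 2344:Tue 2348:Sun 2352:Fri 2356:Wed 2360:Mon …(5 more)… 2384:Wed 2388:Mon 2392:Sat✓ 2396:Thu 2400:Tue 2404:Sun 2408:Fri 2412:Wed 2416:Mon 2420:Sat✓ 2424:Thu 2428:Tue 2432:Sun
Saturday: 2336, 2364, 2392, 2420 → 4.

4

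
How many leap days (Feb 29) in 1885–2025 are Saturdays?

6

Leap years in 1885–2025: 34 of them.
Feb 29 weekday advances by 5 (mod 7) from one leap year to the next four years later (or differs when a century non-leap intervenes).
Leap-day weekdays: 1888:Wed 1892:Mon 1896:Sat✓ 1904:Mon 1908:Sat✓ 1912:Thu 1916:Tue 1920:Sun 1924:Fri 1928:Wed 1932:Mon 1936:Sat✓ 1940:Thu …(8 more)… 1976:Sun 1980:Fri 1984:Wed 1988:Mon 1992:Sat✓ 1996:Thu 2000:Tue 2004:Sun 2008:Fri 2012:Wed 2016:Mon 2020:Sat✓ 2024:Thu
Saturday: 1896, 1908, 1936, 1964, 1992, 2020 → 6.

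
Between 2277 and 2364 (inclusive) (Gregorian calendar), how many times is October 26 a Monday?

13

Track October 26's weekday year by year (advancing +1, or +2 across a Feb 29):
  2277: Fri  2278: Sat (+1)  2279: Sun (+1)  2280: Tue (+2)  2281: Wed (+1)
  2282: Thu (+1)  2283: Fri (+1)  2284: Sun (+2)  2285: Mon (+1) ✓  2286: Tue (+1)
  2287: Wed (+1)  2288: Fri (+2)  2289: Sat (+1)  2290: Sun (+1)  … (60 more years) …
  2351: Fri (+1)  2352: Sun (+2)  2353: Mon (+1) ✓  2354: Tue (+1)  2355: Wed (+1)
  2356: Fri (+2)  2357: Sat (+1)  2358: Sun (+1)  2359: Mon (+1) ✓  2360: Wed (+2)
  2361: Thu (+1)  2362: Fri (+1)  2363: Sat (+1)  2364: Mon (+2) ✓
Monday years: 2285, 2291, 2296, 2303, 2308, 2314, 2325, 2331, 2336, 2342, 2353, 2359, 2364 — 13 in total.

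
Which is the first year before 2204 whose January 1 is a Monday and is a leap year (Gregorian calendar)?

2176

Jan 1 advances by 2 weekdays after a leap year and by 1 after a common year.
2204: Jan 1 is Sunday (leap).
2203: Saturday
2202: Friday
2201: Thursday
2200: Wednesday
2199: Tuesday
2198: Monday
2197: Sunday
2196: Friday (leap)
2195: Thursday
2194: Wednesday
2193: Tuesday
2192: Sunday (leap)
2191: Saturday
2190: Friday
2189: Thursday
2188: Tuesday (leap)
2187: Monday
2186: Sunday
2185: Saturday
2184: Thursday (leap)
2183: Wednesday
2182: Tuesday
2181: Monday
2180: Saturday (leap)
2179: Friday
2178: Thursday
2177: Wednesday
2176: Monday (leap)
2176 begins on a Monday and is a leap year.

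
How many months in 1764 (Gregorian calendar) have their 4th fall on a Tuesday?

2

Check the 4th of each month of 1764: Jan 4: Wed, Feb 4: Sat, Mar 4: Sun, Apr 4: Wed, May 4: Fri, Jun 4: Mon, Jul 4: Wed, Aug 4: Sat, Sep 4: Tue, Oct 4: Thu, Nov 4: Sun, Dec 4: Tue.
Tuesday occurs in September, December — 2 months.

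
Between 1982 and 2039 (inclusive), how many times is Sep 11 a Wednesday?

Track Sep 11's weekday year by year (advancing +1, or +2 across a Feb 29):
  1982: Sat  1983: Sun (+1)  1984: Tue (+2)  1985: Wed (+1) ✓  1986: Thu (+1)
  1987: Fri (+1)  1988: Sun (+2)  1989: Mon (+1)  1990: Tue (+1)  1991: Wed (+1) ✓
  1992: Fri (+2)  1993: Sat (+1)  1994: Sun (+1)  1995: Mon (+1)  … (30 more years) …
  2026: Fri (+1)  2027: Sat (+1)  2028: Mon (+2)  2029: Tue (+1)  2030: Wed (+1) ✓
  2031: Thu (+1)  2032: Sat (+2)  2033: Sun (+1)  2034: Mon (+1)  2035: Tue (+1)
  2036: Thu (+2)  2037: Fri (+1)  2038: Sat (+1)  2039: Sun (+1)
Wednesday years: 1985, 1991, 1996, 2002, 2013, 2019, 2024, 2030 — 8 in total.

8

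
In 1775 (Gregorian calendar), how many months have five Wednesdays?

A month of length L has five Wednesdays iff its first Wednesday is on day ≤ L−28 (so day 1–3 in a 31-day month, 1–2 in a 30-day month, day 1 in a leap February).
Checking each month of 1775: Jan starts Sun (31d); Feb starts Wed (28d); Mar starts Wed (31d) ✓; Apr starts Sat (30d); May starts Mon (31d) ✓; Jun starts Thu (30d); Jul starts Sat (31d); Aug starts Tue (31d) ✓; Sep starts Fri (30d); Oct starts Sun (31d); Nov starts Wed (30d) ✓; Dec starts Fri (31d).
Five-Wednesday months: March, May, August, November → 4.

4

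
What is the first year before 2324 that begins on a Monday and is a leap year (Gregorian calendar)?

2312

Jan 1 advances by 2 weekdays after a leap year and by 1 after a common year.
2324: Jan 1 is Tuesday (leap).
2323: Monday
2322: Sunday
2321: Saturday
2320: Thursday (leap)
2319: Wednesday
2318: Tuesday
2317: Monday
2316: Saturday (leap)
2315: Friday
2314: Thursday
2313: Wednesday
2312: Monday (leap)
2312 begins on a Monday and is a leap year.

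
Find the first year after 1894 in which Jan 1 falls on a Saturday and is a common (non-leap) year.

1898

Jan 1 advances by 2 weekdays after a leap year and by 1 after a common year.
1894: Jan 1 is Monday.
1895: Tuesday
1896: Wednesday (leap)
1897: Friday
1898: Saturday
1898 begins on a Saturday and is a common year.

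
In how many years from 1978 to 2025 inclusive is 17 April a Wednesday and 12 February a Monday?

2

Check each year's weekday for 17 April and 12 February:
  1978: Mon/Sun  1979: Tue/Mon  1980: Thu/Tue  1981: Fri/Thu  1982: Sat/Fri  1983: Sun/Sat  1984: Tue/Sun  1985: Wed/Tue  1986: Thu/Wed  1987: Fri/Thu  1988: Sun/Fri  1989: Mon/Sun  1990: Tue/Mon  1991: Wed/Tue  …(20 more)…  2012: Tue/Sun  2013: Wed/Tue  2014: Thu/Wed  2015: Fri/Thu  2016: Sun/Fri  2017: Mon/Sun  2018: Tue/Mon  2019: Wed/Tue  2020: Fri/Wed  2021: Sat/Fri  2022: Sun/Sat  2023: Mon/Sun  2024: Wed/Mon ✓  2025: Thu/Wed
Both conditions hold in: 1996, 2024 — 2.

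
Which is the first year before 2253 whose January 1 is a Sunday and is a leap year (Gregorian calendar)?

2232

Jan 1 advances by 2 weekdays after a leap year and by 1 after a common year.
2253: Jan 1 is Saturday.
2252: Thursday (leap)
2251: Wednesday
2250: Tuesday
2249: Monday
2248: Saturday (leap)
2247: Friday
2246: Thursday
2245: Wednesday
2244: Monday (leap)
2243: Sunday
2242: Saturday
2241: Friday
2240: Wednesday (leap)
2239: Tuesday
2238: Monday
2237: Sunday
2236: Friday (leap)
2235: Thursday
2234: Wednesday
2233: Tuesday
2232: Sunday (leap)
2232 begins on a Sunday and is a leap year.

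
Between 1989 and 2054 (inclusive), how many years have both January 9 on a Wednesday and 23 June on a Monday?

2

Check each year's weekday for January 9 and 23 June:
  1989: Mon/Fri  1990: Tue/Sat  1991: Wed/Sun  1992: Thu/Tue  1993: Sat/Wed  1994: Sun/Thu  1995: Mon/Fri  1996: Tue/Sun  1997: Thu/Mon  1998: Fri/Tue  1999: Sat/Wed  2000: Sun/Fri  2001: Tue/Sat  2002: Wed/Sun  …(38 more)…  2041: Wed/Sun  2042: Thu/Mon  2043: Fri/Tue  2044: Sat/Thu  2045: Mon/Fri  2046: Tue/Sat  2047: Wed/Sun  2048: Thu/Tue  2049: Sat/Wed  2050: Sun/Thu  2051: Mon/Fri  2052: Tue/Sun  2053: Thu/Mon  2054: Fri/Tue
Both conditions hold in: 2008, 2036 — 2.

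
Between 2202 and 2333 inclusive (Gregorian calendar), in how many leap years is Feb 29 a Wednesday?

Leap years in 2202–2333: 32 of them.
Feb 29 weekday advances by 5 (mod 7) from one leap year to the next four years later (or differs when a century non-leap intervenes).
Leap-day weekdays: 2204:Wed✓ 2208:Mon 2212:Sat 2216:Thu 2220:Tue 2224:Sun 2228:Fri 2232:Wed✓ 2236:Mon 2240:Sat 2244:Thu 2248:Tue 2252:Sun …(6 more)… 2280:Sun 2284:Fri 2288:Wed✓ 2292:Mon 2296:Sat 2304:Mon 2308:Sat 2312:Thu 2316:Tue 2320:Sun 2324:Fri 2328:Wed✓ 2332:Mon
Wednesday: 2204, 2232, 2260, 2288, 2328 → 5.

5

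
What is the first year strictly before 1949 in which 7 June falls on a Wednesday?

1944

From one year to the next, a fixed date's weekday advances by 1, or by 2 when a Feb 29 lies between the two dates.
1949: June 7 is Tuesday.
1948: Monday (−1)
1947: Saturday (−2)
1946: Friday (−1)
1945: Thursday (−1)
1944: Wednesday (−1)
7 June falls on a Wednesday in 1944.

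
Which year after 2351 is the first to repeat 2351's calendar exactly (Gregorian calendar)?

2362

Two years share a calendar iff Jan 1 falls on the same weekday and both are leap or both are common. 2351: Jan 1 is Monday, common year.
2352: Jan 1 Tuesday, leap
2353: Jan 1 Thursday, common
2354: Jan 1 Friday, common
2355: Jan 1 Saturday, common
2356: Jan 1 Sunday, leap
2357: Jan 1 Tuesday, common
2358: Jan 1 Wednesday, common
2359: Jan 1 Thursday, common
2360: Jan 1 Friday, leap
2361: Jan 1 Sunday, common
2362: Jan 1 Monday, common
2362 matches on both conditions.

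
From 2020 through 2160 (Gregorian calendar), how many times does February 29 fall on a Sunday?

Leap years in 2020–2160: 35 of them.
Feb 29 weekday advances by 5 (mod 7) from one leap year to the next four years later (or differs when a century non-leap intervenes).
Leap-day weekdays: 2020:Sat 2024:Thu 2028:Tue 2032:Sun✓ 2036:Fri 2040:Wed 2044:Mon 2048:Sat 2052:Thu 2056:Tue 2060:Sun✓ 2064:Fri 2068:Wed …(9 more)… 2112:Mon 2116:Sat 2120:Thu 2124:Tue 2128:Sun✓ 2132:Fri 2136:Wed 2140:Mon 2144:Sat 2148:Thu 2152:Tue 2156:Sun✓ 2160:Fri
Sunday: 2032, 2060, 2088, 2128, 2156 → 5.

5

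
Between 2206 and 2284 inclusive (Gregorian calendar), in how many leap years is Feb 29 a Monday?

3

Leap years in 2206–2284: 20 of them.
Feb 29 weekday advances by 5 (mod 7) from one leap year to the next four years later (or differs when a century non-leap intervenes).
Leap-day weekdays: 2208:Mon✓ 2212:Sat 2216:Thu 2220:Tue 2224:Sun 2228:Fri 2232:Wed 2236:Mon✓ 2240:Sat 2244:Thu 2248:Tue 2252:Sun 2256:Fri 2260:Wed 2264:Mon✓ 2268:Sat 2272:Thu 2276:Tue 2280:Sun 2284:Fri
Monday: 2208, 2236, 2264 → 3.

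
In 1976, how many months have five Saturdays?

4

A month of length L has five Saturdays iff its first Saturday is on day ≤ L−28 (so day 1–3 in a 31-day month, 1–2 in a 30-day month, day 1 in a leap February).
Checking each month of 1976: Jan starts Thu (31d) ✓; Feb starts Sun (29d); Mar starts Mon (31d); Apr starts Thu (30d); May starts Sat (31d) ✓; Jun starts Tue (30d); Jul starts Thu (31d) ✓; Aug starts Sun (31d); Sep starts Wed (30d); Oct starts Fri (31d) ✓; Nov starts Mon (30d); Dec starts Wed (31d).
Five-Saturday months: January, May, July, October → 4.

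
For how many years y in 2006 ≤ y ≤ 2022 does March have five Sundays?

7

March has 31 days; it has five Sundays when Sunday falls among the first (month-length − 28) days — i.e. when March 1 is one of Sunday/Saturday/Friday.
March 1 by year: 2006:Wed 2007:Thu 2008:Sat✓ 2009:Sun✓ 2010:Mon 2011:Tue 2012:Thu 2013:Fri✓ 2014:Sat✓ 2015:Sun✓ 2016:Tue 2017:Wed 2018:Thu 2019:Fri✓ 2020:Sun✓ 2021:Mon 2022:Tue
Years with five Sundays: 2008, 2009, 2013, 2014, 2015, 2019, 2020 → 7.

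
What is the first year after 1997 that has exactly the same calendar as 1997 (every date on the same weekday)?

Two years share a calendar iff Jan 1 falls on the same weekday and both are leap or both are common. 1997: Jan 1 is Wednesday, common year.
1998: Jan 1 Thursday, common
1999: Jan 1 Friday, common
2000: Jan 1 Saturday, leap
2001: Jan 1 Monday, common
2002: Jan 1 Tuesday, common
2003: Jan 1 Wednesday, common
2003 matches on both conditions.

2003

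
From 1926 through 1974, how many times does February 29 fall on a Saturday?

2

Leap years in 1926–1974: 12 of them.
Feb 29 weekday advances by 5 (mod 7) from one leap year to the next four years later (or differs when a century non-leap intervenes).
Leap-day weekdays: 1928:Wed 1932:Mon 1936:Sat✓ 1940:Thu 1944:Tue 1948:Sun 1952:Fri 1956:Wed 1960:Mon 1964:Sat✓ 1968:Thu 1972:Tue
Saturday: 1936, 1964 → 2.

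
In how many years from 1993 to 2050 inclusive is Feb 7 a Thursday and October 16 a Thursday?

Check each year's weekday for Feb 7 and October 16:
  1993: Sun/Sat  1994: Mon/Sun  1995: Tue/Mon  1996: Wed/Wed  1997: Fri/Thu  1998: Sat/Fri  1999: Sun/Sat  2000: Mon/Mon  2001: Wed/Tue  2002: Thu/Wed  2003: Fri/Thu  2004: Sat/Sat  2005: Mon/Sun  2006: Tue/Mon  …(30 more)…  2037: Sat/Fri  2038: Sun/Sat  2039: Mon/Sun  2040: Tue/Tue  2041: Thu/Wed  2042: Fri/Thu  2043: Sat/Fri  2044: Sun/Sun  2045: Tue/Mon  2046: Wed/Tue  2047: Thu/Wed  2048: Fri/Fri  2049: Sun/Sat  2050: Mon/Sun
Both conditions hold in: 2008, 2036 — 2.

2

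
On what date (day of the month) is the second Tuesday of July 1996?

July 1, 1996 is a Monday, so the first Tuesday is the 2nd.
The second Tuesday is 2 + 7 = 9.

9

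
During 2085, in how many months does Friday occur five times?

A month of length L has five Fridays iff its first Friday is on day ≤ L−28 (so day 1–3 in a 31-day month, 1–2 in a 30-day month, day 1 in a leap February).
Checking each month of 2085: Jan starts Mon (31d); Feb starts Thu (28d); Mar starts Thu (31d) ✓; Apr starts Sun (30d); May starts Tue (31d); Jun starts Fri (30d) ✓; Jul starts Sun (31d); Aug starts Wed (31d) ✓; Sep starts Sat (30d); Oct starts Mon (31d); Nov starts Thu (30d) ✓; Dec starts Sat (31d).
Five-Friday months: March, June, August, November → 4.

4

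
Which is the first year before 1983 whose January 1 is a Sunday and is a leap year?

1956

Jan 1 advances by 2 weekdays after a leap year and by 1 after a common year.
1983: Jan 1 is Saturday.
1982: Friday
1981: Thursday
1980: Tuesday (leap)
1979: Monday
1978: Sunday
1977: Saturday
1976: Thursday (leap)
1975: Wednesday
1974: Tuesday
1973: Monday
1972: Saturday (leap)
1971: Friday
1970: Thursday
1969: Wednesday
1968: Monday (leap)
1967: Sunday
1966: Saturday
1965: Friday
1964: Wednesday (leap)
1963: Tuesday
1962: Monday
1961: Sunday
1960: Friday (leap)
1959: Thursday
1958: Wednesday
1957: Tuesday
1956: Sunday (leap)
1956 begins on a Sunday and is a leap year.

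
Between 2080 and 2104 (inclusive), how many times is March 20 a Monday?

Track March 20's weekday year by year (advancing +1, or +2 across a Feb 29):
  2080: Wed  2081: Thu (+1)  2082: Fri (+1)  2083: Sat (+1)  2084: Mon (+2) ✓
  2085: Tue (+1)  2086: Wed (+1)  2087: Thu (+1)  2088: Sat (+2)  2089: Sun (+1)
  2090: Mon (+1) ✓  2091: Tue (+1)  2092: Thu (+2)  2093: Fri (+1)  2094: Sat (+1)
  2095: Sun (+1)  2096: Tue (+2)  2097: Wed (+1)  2098: Thu (+1)  2099: Fri (+1)
  2100: Sat (+1)  2101: Sun (+1)  2102: Mon (+1) ✓  2103: Tue (+1)  2104: Thu (+2)
Monday years: 2084, 2090, 2102 — 3 in total.

3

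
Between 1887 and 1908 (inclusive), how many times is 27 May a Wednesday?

Track 27 May's weekday year by year (advancing +1, or +2 across a Feb 29):
  1887: Fri  1888: Sun (+2)  1889: Mon (+1)  1890: Tue (+1)  1891: Wed (+1) ✓
  1892: Fri (+2)  1893: Sat (+1)  1894: Sun (+1)  1895: Mon (+1)  1896: Wed (+2) ✓
  1897: Thu (+1)  1898: Fri (+1)  1899: Sat (+1)  1900: Sun (+1)  1901: Mon (+1)
  1902: Tue (+1)  1903: Wed (+1) ✓  1904: Fri (+2)  1905: Sat (+1)  1906: Sun (+1)
  1907: Mon (+1)  1908: Wed (+2) ✓
Wednesday years: 1891, 1896, 1903, 1908 — 4 in total.

4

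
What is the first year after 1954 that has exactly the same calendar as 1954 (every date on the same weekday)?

Two years share a calendar iff Jan 1 falls on the same weekday and both are leap or both are common. 1954: Jan 1 is Friday, common year.
1955: Jan 1 Saturday, common
1956: Jan 1 Sunday, leap
1957: Jan 1 Tuesday, common
1958: Jan 1 Wednesday, common
1959: Jan 1 Thursday, common
1960: Jan 1 Friday, leap
1961: Jan 1 Sunday, common
1962: Jan 1 Monday, common
1963: Jan 1 Tuesday, common
1964: Jan 1 Wednesday, leap
1965: Jan 1 Friday, common
1965 matches on both conditions.

1965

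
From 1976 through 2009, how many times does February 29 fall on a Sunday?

2

Leap years in 1976–2009: 9 of them.
Feb 29 weekday advances by 5 (mod 7) from one leap year to the next four years later (or differs when a century non-leap intervenes).
Leap-day weekdays: 1976:Sun✓ 1980:Fri 1984:Wed 1988:Mon 1992:Sat 1996:Thu 2000:Tue 2004:Sun✓ 2008:Fri
Sunday: 1976, 2004 → 2.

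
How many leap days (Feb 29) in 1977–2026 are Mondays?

Leap years in 1977–2026: 12 of them.
Feb 29 weekday advances by 5 (mod 7) from one leap year to the next four years later (or differs when a century non-leap intervenes).
Leap-day weekdays: 1980:Fri 1984:Wed 1988:Mon✓ 1992:Sat 1996:Thu 2000:Tue 2004:Sun 2008:Fri 2012:Wed 2016:Mon✓ 2020:Sat 2024:Thu
Monday: 1988, 2016 → 2.

2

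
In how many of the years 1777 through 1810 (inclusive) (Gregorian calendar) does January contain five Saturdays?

January has 31 days; it has five Saturdays when Saturday falls among the first (month-length − 28) days — i.e. when January 1 is one of Saturday/Friday/Thursday.
January 1 by year: 1777:Wed 1778:Thu✓ 1779:Fri✓ 1780:Sat✓ 1781:Mon 1782:Tue 1783:Wed 1784:Thu✓ 1785:Sat✓ 1786:Sun 1787:Mon 1788:Tue 1789:Thu✓ 1790:Fri✓ 1791:Sat✓ …(4 more)… 1796:Fri✓ 1797:Sun 1798:Mon 1799:Tue 1800:Wed 1801:Thu✓ 1802:Fri✓ 1803:Sat✓ 1804:Sun 1805:Tue 1806:Wed 1807:Thu✓ 1808:Fri✓ 1809:Sun 1810:Mon
Years with five Saturdays: 1778, 1779, 1780, 1784, 1785, 1789, 1790, 1791, 1795, 1796, 1801, 1802, 1803, 1807, 1808 → 15.

15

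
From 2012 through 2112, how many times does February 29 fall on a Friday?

4

Leap years in 2012–2112: 25 of them.
Feb 29 weekday advances by 5 (mod 7) from one leap year to the next four years later (or differs when a century non-leap intervenes).
Leap-day weekdays: 2012:Wed 2016:Mon 2020:Sat 2024:Thu 2028:Tue 2032:Sun 2036:Fri✓ 2040:Wed 2044:Mon 2048:Sat 2052:Thu 2056:Tue 2060:Sun 2064:Fri✓ 2068:Wed 2072:Mon 2076:Sat 2080:Thu 2084:Tue 2088:Sun 2092:Fri✓ 2096:Wed 2104:Fri✓ 2108:Wed 2112:Mon
Friday: 2036, 2064, 2092, 2104 → 4.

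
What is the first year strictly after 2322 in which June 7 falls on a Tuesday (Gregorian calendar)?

From one year to the next, a fixed date's weekday advances by 1, or by 2 when a Feb 29 lies between the two dates.
2322: June 7 is Wednesday.
2323: Thursday (+1)
2324: Saturday (+2)
2325: Sunday (+1)
2326: Monday (+1)
2327: Tuesday (+1)
June 7 falls on a Tuesday in 2327.

2327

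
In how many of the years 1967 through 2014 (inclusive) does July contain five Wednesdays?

July has 31 days; it has five Wednesdays when Wednesday falls among the first (month-length − 28) days — i.e. when July 1 is one of Wednesday/Tuesday/Monday.
July 1 by year: 1967:Sat 1968:Mon✓ 1969:Tue✓ 1970:Wed✓ 1971:Thu 1972:Sat 1973:Sun 1974:Mon✓ 1975:Tue✓ 1976:Thu 1977:Fri 1978:Sat 1979:Sun 1980:Tue✓ 1981:Wed✓ …(18 more)… 2000:Sat 2001:Sun 2002:Mon✓ 2003:Tue✓ 2004:Thu 2005:Fri 2006:Sat 2007:Sun 2008:Tue✓ 2009:Wed✓ 2010:Thu 2011:Fri 2012:Sun 2013:Mon✓ 2014:Tue✓
Years with five Wednesdays: 1968, 1969, 1970, 1974, 1975, 1980, 1981, 1985, 1986, 1987, 1991, 1992, 1996, 1997, 1998, 2002, 2003, 2008, 2009, 2013, 2014 → 21.

21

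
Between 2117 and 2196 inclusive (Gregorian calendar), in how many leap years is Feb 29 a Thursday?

3

Leap years in 2117–2196: 20 of them.
Feb 29 weekday advances by 5 (mod 7) from one leap year to the next four years later (or differs when a century non-leap intervenes).
Leap-day weekdays: 2120:Thu✓ 2124:Tue 2128:Sun 2132:Fri 2136:Wed 2140:Mon 2144:Sat 2148:Thu✓ 2152:Tue 2156:Sun 2160:Fri 2164:Wed 2168:Mon 2172:Sat 2176:Thu✓ 2180:Tue 2184:Sun 2188:Fri 2192:Wed 2196:Mon
Thursday: 2120, 2148, 2176 → 3.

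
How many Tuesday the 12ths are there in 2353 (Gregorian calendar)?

1

Check the 12th of each month of 2353: Jan 12: Mon, Feb 12: Thu, Mar 12: Thu, Apr 12: Sun, May 12: Tue, Jun 12: Fri, Jul 12: Sun, Aug 12: Wed, Sep 12: Sat, Oct 12: Mon, Nov 12: Thu, Dec 12: Sat.
Tuesday occurs in May — 1 month.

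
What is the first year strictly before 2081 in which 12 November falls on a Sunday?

2079

From one year to the next, a fixed date's weekday advances by 1, or by 2 when a Feb 29 lies between the two dates.
2081: November 12 is Wednesday.
2080: Tuesday (−1)
2079: Sunday (−2)
12 November falls on a Sunday in 2079.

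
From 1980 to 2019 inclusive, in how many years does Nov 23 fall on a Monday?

Track Nov 23's weekday year by year (advancing +1, or +2 across a Feb 29):
  1980: Sun  1981: Mon (+1) ✓  1982: Tue (+1)  1983: Wed (+1)  1984: Fri (+2)
  1985: Sat (+1)  1986: Sun (+1)  1987: Mon (+1) ✓  1988: Wed (+2)  1989: Thu (+1)
  1990: Fri (+1)  1991: Sat (+1)  1992: Mon (+2) ✓  1993: Tue (+1)  … (12 more years) …
  2006: Thu (+1)  2007: Fri (+1)  2008: Sun (+2)  2009: Mon (+1) ✓  2010: Tue (+1)
  2011: Wed (+1)  2012: Fri (+2)  2013: Sat (+1)  2014: Sun (+1)  2015: Mon (+1) ✓
  2016: Wed (+2)  2017: Thu (+1)  2018: Fri (+1)  2019: Sat (+1)
Monday years: 1981, 1987, 1992, 1998, 2009, 2015 — 6 in total.

6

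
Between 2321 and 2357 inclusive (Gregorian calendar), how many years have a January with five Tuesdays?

17

January has 31 days; it has five Tuesdays when Tuesday falls among the first (month-length − 28) days — i.e. when January 1 is one of Tuesday/Monday/Sunday.
January 1 by year: 2321:Sat 2322:Sun✓ 2323:Mon✓ 2324:Tue✓ 2325:Thu 2326:Fri 2327:Sat 2328:Sun✓ 2329:Tue✓ 2330:Wed 2331:Thu 2332:Fri 2333:Sun✓ 2334:Mon✓ 2335:Tue✓ …(7 more)… 2343:Fri 2344:Sat 2345:Mon✓ 2346:Tue✓ 2347:Wed 2348:Thu 2349:Sat 2350:Sun✓ 2351:Mon✓ 2352:Tue✓ 2353:Thu 2354:Fri 2355:Sat 2356:Sun✓ 2357:Tue✓
Years with five Tuesdays: 2322, 2323, 2324, 2328, 2329, 2333, 2334, 2335, 2339, 2340, 2345, 2346, 2350, 2351, 2352, 2356, 2357 → 17.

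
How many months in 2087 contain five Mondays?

A month of length L has five Mondays iff its first Monday is on day ≤ L−28 (so day 1–3 in a 31-day month, 1–2 in a 30-day month, day 1 in a leap February).
Checking each month of 2087: Jan starts Wed (31d); Feb starts Sat (28d); Mar starts Sat (31d) ✓; Apr starts Tue (30d); May starts Thu (31d); Jun starts Sun (30d) ✓; Jul starts Tue (31d); Aug starts Fri (31d); Sep starts Mon (30d) ✓; Oct starts Wed (31d); Nov starts Sat (30d); Dec starts Mon (31d) ✓.
Five-Monday months: March, June, September, December → 4.

4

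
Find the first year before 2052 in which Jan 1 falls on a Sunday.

2051

Jan 1 advances by 2 weekdays after a leap year and by 1 after a common year.
2052: Jan 1 is Monday (leap).
2051: Sunday
2051 begins on a Sunday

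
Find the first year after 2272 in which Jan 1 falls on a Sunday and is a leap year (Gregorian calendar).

2288

Jan 1 advances by 2 weekdays after a leap year and by 1 after a common year.
2272: Jan 1 is Monday (leap).
2273: Wednesday
2274: Thursday
2275: Friday
2276: Saturday (leap)
2277: Monday
2278: Tuesday
2279: Wednesday
2280: Thursday (leap)
2281: Saturday
2282: Sunday
2283: Monday
2284: Tuesday (leap)
2285: Thursday
2286: Friday
2287: Saturday
2288: Sunday (leap)
2288 begins on a Sunday and is a leap year.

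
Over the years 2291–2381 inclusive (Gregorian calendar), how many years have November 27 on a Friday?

14

Track November 27's weekday year by year (advancing +1, or +2 across a Feb 29):
  2291: Fri ✓  2292: Sun (+2)  2293: Mon (+1)  2294: Tue (+1)  2295: Wed (+1)
  2296: Fri (+2) ✓  2297: Sat (+1)  2298: Sun (+1)  2299: Mon (+1)  2300: Tue (+1)
  2301: Wed (+1)  2302: Thu (+1)  2303: Fri (+1) ✓  2304: Sun (+2)  … (63 more years) …
  2368: Wed (+2)  2369: Thu (+1)  2370: Fri (+1) ✓  2371: Sat (+1)  2372: Mon (+2)
  2373: Tue (+1)  2374: Wed (+1)  2375: Thu (+1)  2376: Sat (+2)  2377: Sun (+1)
  2378: Mon (+1)  2379: Tue (+1)  2380: Thu (+2)  2381: Fri (+1) ✓
Friday years: 2291, 2296, 2303, 2308, 2314, 2325, 2331, 2336, 2342, 2353, 2359, 2364, 2370, 2381 — 14 in total.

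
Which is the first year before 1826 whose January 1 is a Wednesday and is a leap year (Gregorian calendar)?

1812

Jan 1 advances by 2 weekdays after a leap year and by 1 after a common year.
1826: Jan 1 is Sunday.
1825: Saturday
1824: Thursday (leap)
1823: Wednesday
1822: Tuesday
1821: Monday
1820: Saturday (leap)
1819: Friday
1818: Thursday
1817: Wednesday
1816: Monday (leap)
1815: Sunday
1814: Saturday
1813: Friday
1812: Wednesday (leap)
1812 begins on a Wednesday and is a leap year.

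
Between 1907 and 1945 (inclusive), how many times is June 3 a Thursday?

Track June 3's weekday year by year (advancing +1, or +2 across a Feb 29):
  1907: Mon  1908: Wed (+2)  1909: Thu (+1) ✓  1910: Fri (+1)  1911: Sat (+1)
  1912: Mon (+2)  1913: Tue (+1)  1914: Wed (+1)  1915: Thu (+1) ✓  1916: Sat (+2)
  1917: Sun (+1)  1918: Mon (+1)  1919: Tue (+1)  1920: Thu (+2) ✓  … (11 more years) …
  1932: Fri (+2)  1933: Sat (+1)  1934: Sun (+1)  1935: Mon (+1)  1936: Wed (+2)
  1937: Thu (+1) ✓  1938: Fri (+1)  1939: Sat (+1)  1940: Mon (+2)  1941: Tue (+1)
  1942: Wed (+1)  1943: Thu (+1) ✓  1944: Sat (+2)  1945: Sun (+1)
Thursday years: 1909, 1915, 1920, 1926, 1937, 1943 — 6 in total.

6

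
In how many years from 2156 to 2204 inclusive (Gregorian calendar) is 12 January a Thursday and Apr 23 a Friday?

0

Check each year's weekday for 12 January and Apr 23:
  2156: Mon/Fri  2157: Wed/Sat  2158: Thu/Sun  2159: Fri/Mon  2160: Sat/Wed  2161: Mon/Thu  2162: Tue/Fri  2163: Wed/Sat  2164: Thu/Mon  2165: Sat/Tue  2166: Sun/Wed  2167: Mon/Thu  2168: Tue/Sat  2169: Thu/Sun  …(21 more)…  2191: Wed/Sat  2192: Thu/Mon  2193: Sat/Tue  2194: Sun/Wed  2195: Mon/Thu  2196: Tue/Sat  2197: Thu/Sun  2198: Fri/Mon  2199: Sat/Tue  2200: Sun/Wed  2201: Mon/Thu  2202: Tue/Fri  2203: Wed/Sat  2204: Thu/Mon
Both conditions hold in: no year — 0.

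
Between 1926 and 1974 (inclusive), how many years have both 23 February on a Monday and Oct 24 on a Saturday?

5

Check each year's weekday for 23 February and Oct 24:
  1926: Tue/Sun  1927: Wed/Mon  1928: Thu/Wed  1929: Sat/Thu  1930: Sun/Fri  1931: Mon/Sat ✓  1932: Tue/Mon  1933: Thu/Tue  1934: Fri/Wed  1935: Sat/Thu  1936: Sun/Sat  1937: Tue/Sun  1938: Wed/Mon  1939: Thu/Tue  …(21 more)…  1961: Thu/Tue  1962: Fri/Wed  1963: Sat/Thu  1964: Sun/Sat  1965: Tue/Sun  1966: Wed/Mon  1967: Thu/Tue  1968: Fri/Thu  1969: Sun/Fri  1970: Mon/Sat ✓  1971: Tue/Sun  1972: Wed/Tue  1973: Fri/Wed  1974: Sat/Thu
Both conditions hold in: 1931, 1942, 1953, 1959, 1970 — 5.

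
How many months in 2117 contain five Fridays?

A month of length L has five Fridays iff its first Friday is on day ≤ L−28 (so day 1–3 in a 31-day month, 1–2 in a 30-day month, day 1 in a leap February).
Checking each month of 2117: Jan starts Fri (31d) ✓; Feb starts Mon (28d); Mar starts Mon (31d); Apr starts Thu (30d) ✓; May starts Sat (31d); Jun starts Tue (30d); Jul starts Thu (31d) ✓; Aug starts Sun (31d); Sep starts Wed (30d); Oct starts Fri (31d) ✓; Nov starts Mon (30d); Dec starts Wed (31d) ✓.
Five-Friday months: January, April, July, October, December → 5.

5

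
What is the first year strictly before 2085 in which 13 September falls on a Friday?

From one year to the next, a fixed date's weekday advances by 1, or by 2 when a Feb 29 lies between the two dates.
2085: September 13 is Thursday.
2084: Wednesday (−1)
2083: Monday (−2)
2082: Sunday (−1)
2081: Saturday (−1)
2080: Friday (−1)
13 September falls on a Friday in 2080.

2080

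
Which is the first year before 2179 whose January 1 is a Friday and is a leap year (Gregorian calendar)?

2168

Jan 1 advances by 2 weekdays after a leap year and by 1 after a common year.
2179: Jan 1 is Friday.
2178: Thursday
2177: Wednesday
2176: Monday (leap)
2175: Sunday
2174: Saturday
2173: Friday
2172: Wednesday (leap)
2171: Tuesday
2170: Monday
2169: Sunday
2168: Friday (leap)
2168 begins on a Friday and is a leap year.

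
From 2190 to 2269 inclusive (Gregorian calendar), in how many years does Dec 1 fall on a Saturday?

Track Dec 1's weekday year by year (advancing +1, or +2 across a Feb 29):
  2190: Wed  2191: Thu (+1)  2192: Sat (+2) ✓  2193: Sun (+1)  2194: Mon (+1)
  2195: Tue (+1)  2196: Thu (+2)  2197: Fri (+1)  2198: Sat (+1) ✓  2199: Sun (+1)
  2200: Mon (+1)  2201: Tue (+1)  2202: Wed (+1)  2203: Thu (+1)  … (52 more years) …
  2256: Mon (+2)  2257: Tue (+1)  2258: Wed (+1)  2259: Thu (+1)  2260: Sat (+2) ✓
  2261: Sun (+1)  2262: Mon (+1)  2263: Tue (+1)  2264: Thu (+2)  2265: Fri (+1)
  2266: Sat (+1) ✓  2267: Sun (+1)  2268: Tue (+2)  2269: Wed (+1)
Saturday years: 2192, 2198, 2204, 2210, 2221, 2227, 2232, 2238, 2249, 2255, 2260, 2266 — 12 in total.

12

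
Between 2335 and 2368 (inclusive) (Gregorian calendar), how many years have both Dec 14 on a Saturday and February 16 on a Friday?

2

Check each year's weekday for Dec 14 and February 16:
  2335: Sat/Sat  2336: Mon/Sun  2337: Tue/Tue  2338: Wed/Wed  2339: Thu/Thu  2340: Sat/Fri ✓  2341: Sun/Sun  2342: Mon/Mon  2343: Tue/Tue  2344: Thu/Wed  2345: Fri/Fri  2346: Sat/Sat  2347: Sun/Sun  2348: Tue/Mon  …(6 more)…  2355: Wed/Wed  2356: Fri/Thu  2357: Sat/Sat  2358: Sun/Sun  2359: Mon/Mon  2360: Wed/Tue  2361: Thu/Thu  2362: Fri/Fri  2363: Sat/Sat  2364: Mon/Sun  2365: Tue/Tue  2366: Wed/Wed  2367: Thu/Thu  2368: Sat/Fri ✓
Both conditions hold in: 2340, 2368 — 2.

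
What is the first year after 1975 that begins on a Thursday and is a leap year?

Jan 1 advances by 2 weekdays after a leap year and by 1 after a common year.
1975: Jan 1 is Wednesday.
1976: Thursday (leap)
1976 begins on a Thursday and is a leap year.

1976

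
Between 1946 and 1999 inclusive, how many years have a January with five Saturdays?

23

January has 31 days; it has five Saturdays when Saturday falls among the first (month-length − 28) days — i.e. when January 1 is one of Saturday/Friday/Thursday.
January 1 by year: 1946:Tue 1947:Wed 1948:Thu✓ 1949:Sat✓ 1950:Sun 1951:Mon 1952:Tue 1953:Thu✓ 1954:Fri✓ 1955:Sat✓ 1956:Sun 1957:Tue 1958:Wed 1959:Thu✓ 1960:Fri✓ …(24 more)… 1985:Tue 1986:Wed 1987:Thu✓ 1988:Fri✓ 1989:Sun 1990:Mon 1991:Tue 1992:Wed 1993:Fri✓ 1994:Sat✓ 1995:Sun 1996:Mon 1997:Wed 1998:Thu✓ 1999:Fri✓
Years with five Saturdays: 1948, 1949, 1953, 1954, 1955, 1959, 1960, 1965, 1966, 1970, 1971, 1972, 1976, 1977, 1981, 1982, 1983, 1987, 1988, 1993, 1994, 1998, 1999 → 23.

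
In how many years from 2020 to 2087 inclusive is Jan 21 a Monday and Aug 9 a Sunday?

0

Check each year's weekday for Jan 21 and Aug 9:
  2020: Tue/Sun  2021: Thu/Mon  2022: Fri/Tue  2023: Sat/Wed  2024: Sun/Fri  2025: Tue/Sat  2026: Wed/Sun  2027: Thu/Mon  2028: Fri/Wed  2029: Sun/Thu  2030: Mon/Fri  2031: Tue/Sat  2032: Wed/Mon  2033: Fri/Tue  …(40 more)…  2074: Sun/Thu  2075: Mon/Fri  2076: Tue/Sun  2077: Thu/Mon  2078: Fri/Tue  2079: Sat/Wed  2080: Sun/Fri  2081: Tue/Sat  2082: Wed/Sun  2083: Thu/Mon  2084: Fri/Wed  2085: Sun/Thu  2086: Mon/Fri  2087: Tue/Sat
Both conditions hold in: no year — 0.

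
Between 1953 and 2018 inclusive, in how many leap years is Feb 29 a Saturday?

Leap years in 1953–2018: 16 of them.
Feb 29 weekday advances by 5 (mod 7) from one leap year to the next four years later (or differs when a century non-leap intervenes).
Leap-day weekdays: 1956:Wed 1960:Mon 1964:Sat✓ 1968:Thu 1972:Tue 1976:Sun 1980:Fri 1984:Wed 1988:Mon 1992:Sat✓ 1996:Thu 2000:Tue 2004:Sun 2008:Fri 2012:Wed 2016:Mon
Saturday: 1964, 1992 → 2.

2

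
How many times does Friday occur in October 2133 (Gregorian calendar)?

5

October 2133 has 31 days and begins on Thursday.
The first Friday is October 2.
Fridays fall on 2, 9, 16, 23, 30 — that's 5.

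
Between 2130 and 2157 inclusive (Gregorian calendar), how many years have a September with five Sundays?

September has 30 days; it has five Sundays when Sunday falls among the first (month-length − 28) days — i.e. when September 1 is one of Sunday/Saturday.
September 1 by year: 2130:Fri 2131:Sat✓ 2132:Mon 2133:Tue 2134:Wed 2135:Thu 2136:Sat✓ 2137:Sun✓ 2138:Mon 2139:Tue 2140:Thu 2141:Fri 2142:Sat✓ 2143:Sun✓ 2144:Tue 2145:Wed 2146:Thu 2147:Fri 2148:Sun✓ 2149:Mon 2150:Tue 2151:Wed 2152:Fri 2153:Sat✓ 2154:Sun✓ 2155:Mon 2156:Wed 2157:Thu
Years with five Sundays: 2131, 2136, 2137, 2142, 2143, 2148, 2153, 2154 → 8.

8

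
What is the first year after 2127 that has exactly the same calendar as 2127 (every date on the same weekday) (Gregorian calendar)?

Two years share a calendar iff Jan 1 falls on the same weekday and both are leap or both are common. 2127: Jan 1 is Wednesday, common year.
2128: Jan 1 Thursday, leap
2129: Jan 1 Saturday, common
2130: Jan 1 Sunday, common
2131: Jan 1 Monday, common
2132: Jan 1 Tuesday, leap
2133: Jan 1 Thursday, common
2134: Jan 1 Friday, common
2135: Jan 1 Saturday, common
2136: Jan 1 Sunday, leap
2137: Jan 1 Tuesday, common
2138: Jan 1 Wednesday, common
2138 matches on both conditions.

2138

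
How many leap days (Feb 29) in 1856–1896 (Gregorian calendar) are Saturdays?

2

Leap years in 1856–1896: 11 of them.
Feb 29 weekday advances by 5 (mod 7) from one leap year to the next four years later (or differs when a century non-leap intervenes).
Leap-day weekdays: 1856:Fri 1860:Wed 1864:Mon 1868:Sat✓ 1872:Thu 1876:Tue 1880:Sun 1884:Fri 1888:Wed 1892:Mon 1896:Sat✓
Saturday: 1868, 1896 → 2.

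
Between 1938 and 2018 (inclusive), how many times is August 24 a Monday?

Track August 24's weekday year by year (advancing +1, or +2 across a Feb 29):
  1938: Wed  1939: Thu (+1)  1940: Sat (+2)  1941: Sun (+1)  1942: Mon (+1) ✓
  1943: Tue (+1)  1944: Thu (+2)  1945: Fri (+1)  1946: Sat (+1)  1947: Sun (+1)
  1948: Tue (+2)  1949: Wed (+1)  1950: Thu (+1)  1951: Fri (+1)  … (53 more years) …
  2005: Wed (+1)  2006: Thu (+1)  2007: Fri (+1)  2008: Sun (+2)  2009: Mon (+1) ✓
  2010: Tue (+1)  2011: Wed (+1)  2012: Fri (+2)  2013: Sat (+1)  2014: Sun (+1)
  2015: Mon (+1) ✓  2016: Wed (+2)  2017: Thu (+1)  2018: Fri (+1)
Monday years: 1942, 1953, 1959, 1964, 1970, 1981, 1987, 1992, 1998, 2009, 2015 — 11 in total.

11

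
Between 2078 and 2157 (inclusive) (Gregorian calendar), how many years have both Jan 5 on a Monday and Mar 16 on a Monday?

9

Check each year's weekday for Jan 5 and Mar 16:
  2078: Wed/Wed  2079: Thu/Thu  2080: Fri/Sat  2081: Sun/Sun  2082: Mon/Mon ✓  2083: Tue/Tue  2084: Wed/Thu  2085: Fri/Fri  2086: Sat/Sat  2087: Sun/Sun  2088: Mon/Tue  2089: Wed/Wed  2090: Thu/Thu  2091: Fri/Fri  …(52 more)…  2144: Sun/Mon  2145: Tue/Tue  2146: Wed/Wed  2147: Thu/Thu  2148: Fri/Sat  2149: Sun/Sun  2150: Mon/Mon ✓  2151: Tue/Tue  2152: Wed/Thu  2153: Fri/Fri  2154: Sat/Sat  2155: Sun/Sun  2156: Mon/Tue  2157: Wed/Wed
Both conditions hold in: 2082, 2093, 2099, 2105, 2111, 2122, 2133, 2139, 2150 — 9.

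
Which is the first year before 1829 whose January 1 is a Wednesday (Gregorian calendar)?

1823

Jan 1 advances by 2 weekdays after a leap year and by 1 after a common year.
1829: Jan 1 is Thursday.
1828: Tuesday (leap)
1827: Monday
1826: Sunday
1825: Saturday
1824: Thursday (leap)
1823: Wednesday
1823 begins on a Wednesday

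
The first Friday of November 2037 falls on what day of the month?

6

November 1, 2037 is a Sunday, so the first Friday is the 6th.
The first Friday is 6 + 0 = 6.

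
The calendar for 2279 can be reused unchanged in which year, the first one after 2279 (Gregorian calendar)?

Two years share a calendar iff Jan 1 falls on the same weekday and both are leap or both are common. 2279: Jan 1 is Wednesday, common year.
2280: Jan 1 Thursday, leap
2281: Jan 1 Saturday, common
2282: Jan 1 Sunday, common
2283: Jan 1 Monday, common
2284: Jan 1 Tuesday, leap
2285: Jan 1 Thursday, common
2286: Jan 1 Friday, common
2287: Jan 1 Saturday, common
2288: Jan 1 Sunday, leap
2289: Jan 1 Tuesday, common
2290: Jan 1 Wednesday, common
2290 matches on both conditions.

2290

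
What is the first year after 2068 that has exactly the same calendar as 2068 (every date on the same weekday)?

Two years share a calendar iff Jan 1 falls on the same weekday and both are leap or both are common. 2068: Jan 1 is Sunday, leap year.
2069: Jan 1 Tuesday, common
2070: Jan 1 Wednesday, common
2071: Jan 1 Thursday, common
2072: Jan 1 Friday, leap
2073: Jan 1 Sunday, common
2074: Jan 1 Monday, common
2075: Jan 1 Tuesday, common
2076: Jan 1 Wednesday, leap
2077: Jan 1 Friday, common
2078: Jan 1 Saturday, common
2079: Jan 1 Sunday, common
2080: Jan 1 Monday, leap
2081: Jan 1 Wednesday, common
2082: Jan 1 Thursday, common
2083: Jan 1 Friday, common
2084: Jan 1 Saturday, leap
2085: Jan 1 Monday, common
2086: Jan 1 Tuesday, common
2087: Jan 1 Wednesday, common
2088: Jan 1 Thursday, leap
2089: Jan 1 Saturday, common
2090: Jan 1 Sunday, common
2091: Jan 1 Monday, common
2092: Jan 1 Tuesday, leap
2093: Jan 1 Thursday, common
2094: Jan 1 Friday, common
2095: Jan 1 Saturday, common
2096: Jan 1 Sunday, leap
2096 matches on both conditions.

2096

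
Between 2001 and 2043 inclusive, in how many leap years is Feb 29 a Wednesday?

2

Leap years in 2001–2043: 10 of them.
Feb 29 weekday advances by 5 (mod 7) from one leap year to the next four years later (or differs when a century non-leap intervenes).
Leap-day weekdays: 2004:Sun 2008:Fri 2012:Wed✓ 2016:Mon 2020:Sat 2024:Thu 2028:Tue 2032:Sun 2036:Fri 2040:Wed✓
Wednesday: 2012, 2040 → 2.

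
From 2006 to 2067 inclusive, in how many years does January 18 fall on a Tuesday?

Track January 18's weekday year by year (advancing +1, or +2 across a Feb 29):
  2006: Wed  2007: Thu (+1)  2008: Fri (+1)  2009: Sun (+2)  2010: Mon (+1)
  2011: Tue (+1) ✓  2012: Wed (+1)  2013: Fri (+2)  2014: Sat (+1)  2015: Sun (+1)
  2016: Mon (+1)  2017: Wed (+2)  2018: Thu (+1)  2019: Fri (+1)  … (34 more years) …
  2054: Sun (+1)  2055: Mon (+1)  2056: Tue (+1) ✓  2057: Thu (+2)  2058: Fri (+1)
  2059: Sat (+1)  2060: Sun (+1)  2061: Tue (+2) ✓  2062: Wed (+1)  2063: Thu (+1)
  2064: Fri (+1)  2065: Sun (+2)  2066: Mon (+1)  2067: Tue (+1) ✓
Tuesday years: 2011, 2022, 2028, 2033, 2039, 2050, 2056, 2061, 2067 — 9 in total.

9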